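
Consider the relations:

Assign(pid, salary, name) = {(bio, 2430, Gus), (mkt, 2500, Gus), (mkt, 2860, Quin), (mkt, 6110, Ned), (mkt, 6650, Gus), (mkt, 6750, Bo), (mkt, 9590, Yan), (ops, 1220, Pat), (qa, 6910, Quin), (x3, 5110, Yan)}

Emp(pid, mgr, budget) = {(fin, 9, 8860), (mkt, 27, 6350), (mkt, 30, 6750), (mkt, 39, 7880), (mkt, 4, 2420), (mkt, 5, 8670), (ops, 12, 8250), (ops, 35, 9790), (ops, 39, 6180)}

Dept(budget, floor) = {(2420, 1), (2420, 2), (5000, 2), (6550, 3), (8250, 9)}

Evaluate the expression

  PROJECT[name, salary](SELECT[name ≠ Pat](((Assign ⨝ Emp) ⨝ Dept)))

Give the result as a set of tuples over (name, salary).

{(Bo, 6750), (Gus, 2500), (Gus, 6650), (Ned, 6110), (Quin, 2860), (Yan, 9590)}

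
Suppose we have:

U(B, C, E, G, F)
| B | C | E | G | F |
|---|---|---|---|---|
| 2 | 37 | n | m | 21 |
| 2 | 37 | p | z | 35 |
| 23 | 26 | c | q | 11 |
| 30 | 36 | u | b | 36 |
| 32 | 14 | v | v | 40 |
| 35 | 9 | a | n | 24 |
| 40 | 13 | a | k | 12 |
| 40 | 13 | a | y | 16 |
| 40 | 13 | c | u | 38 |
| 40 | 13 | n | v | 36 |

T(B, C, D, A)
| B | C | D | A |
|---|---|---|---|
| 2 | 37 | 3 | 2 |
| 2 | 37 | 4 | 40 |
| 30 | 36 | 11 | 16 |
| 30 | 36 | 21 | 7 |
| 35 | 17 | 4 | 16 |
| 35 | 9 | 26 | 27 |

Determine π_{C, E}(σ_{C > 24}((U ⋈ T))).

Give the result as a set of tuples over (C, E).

{(36, u), (37, n), (37, p)}

U ⋈ T (natural join on B, C): {(2, 37, n, m, 21, 3, 2), (2, 37, n, m, 21, 4, 40), (2, 37, p, z, 35, 3, 2), (2, 37, p, z, 35, 4, 40), (30, 36, u, b, 36, 11, 16), (30, 36, u, b, 36, 21, 7), (35, 9, a, n, 24, 26, 27)}
Selection C > 24: {(2, 37, n, m, 21, 3, 2), (2, 37, n, m, 21, 4, 40), (2, 37, p, z, 35, 3, 2), (2, 37, p, z, 35, 4, 40), (30, 36, u, b, 36, 11, 16), (30, 36, u, b, 36, 21, 7)}
Projecting to C, E (3 duplicate(s) eliminated): {(36, u), (37, n), (37, p)}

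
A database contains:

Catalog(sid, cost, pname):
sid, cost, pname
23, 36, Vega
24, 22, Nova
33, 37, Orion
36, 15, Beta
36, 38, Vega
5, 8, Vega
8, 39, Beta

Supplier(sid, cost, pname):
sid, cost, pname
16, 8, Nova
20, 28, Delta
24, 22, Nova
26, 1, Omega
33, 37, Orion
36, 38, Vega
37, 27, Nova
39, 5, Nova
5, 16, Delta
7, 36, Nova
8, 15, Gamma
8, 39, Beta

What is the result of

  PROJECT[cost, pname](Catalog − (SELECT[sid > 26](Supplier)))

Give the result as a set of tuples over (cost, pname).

σ[sid > 26]: keep tuples satisfying sid > 26 → {(33, 37, Orion), (36, 38, Vega), (37, 27, Nova), (39, 5, Nova)}
Taking the difference: {(23, 36, Vega), (24, 22, Nova), (36, 15, Beta), (5, 8, Vega), (8, 39, Beta)}
Keep only column(s) cost, pname: {(15, Beta), (22, Nova), (36, Vega), (39, Beta), (8, Vega)}

{(15, Beta), (22, Nova), (36, Vega), (39, Beta), (8, Vega)}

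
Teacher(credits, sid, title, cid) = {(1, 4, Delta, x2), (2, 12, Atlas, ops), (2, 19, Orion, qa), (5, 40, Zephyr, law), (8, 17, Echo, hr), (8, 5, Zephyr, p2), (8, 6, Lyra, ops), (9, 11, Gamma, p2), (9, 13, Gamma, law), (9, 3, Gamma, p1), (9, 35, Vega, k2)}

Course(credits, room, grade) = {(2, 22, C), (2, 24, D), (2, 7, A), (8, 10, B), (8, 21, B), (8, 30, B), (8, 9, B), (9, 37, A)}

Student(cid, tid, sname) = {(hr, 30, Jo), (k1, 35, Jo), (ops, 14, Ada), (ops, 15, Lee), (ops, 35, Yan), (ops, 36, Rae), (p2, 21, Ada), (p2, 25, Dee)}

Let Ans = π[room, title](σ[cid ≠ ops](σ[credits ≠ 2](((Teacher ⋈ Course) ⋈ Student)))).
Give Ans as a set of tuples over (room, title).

{(10, Echo), (10, Zephyr), (21, Echo), (21, Zephyr), (30, Echo), (30, Zephyr), (37, Gamma), (9, Echo), (9, Zephyr)}

Joining Teacher and Course on credits yields {(2, 12, Atlas, ops, 22, C), (2, 12, Atlas, ops, 24, D), (2, 12, Atlas, ops, 7, A), (2, 19, Orion, qa, 22, C), (2, 19, Orion, qa, 24, D), (2, 19, Orion, qa, 7, A), (8, 17, Echo, hr, 10, B), (8, 17, Echo, hr, 21, B), (8, 17, Echo, hr, 30, B), (8, 17, Echo, hr, 9, B), (8, 5, Zephyr, p2, 10, B), (8, 5, Zephyr, p2, 21, B), (8, 5, Zephyr, p2, 30, B), (8, 5, Zephyr, p2, 9, B), (8, 6, Lyra, ops, 10, B), (8, 6, Lyra, ops, 21, B), (8, 6, Lyra, ops, 30, B), (8, 6, Lyra, ops, 9, B), (9, 11, Gamma, p2, 37, A), (9, 13, Gamma, law, 37, A), (9, 3, Gamma, p1, 37, A), (9, 35, Vega, k2, 37, A)}.
Joining (Teacher ⋈ Course) and Student on cid yields {(2, 12, Atlas, ops, 22, C, 14, Ada), (2, 12, Atlas, ops, 22, C, 15, Lee), (2, 12, Atlas, ops, 22, C, 35, Yan), (2, 12, Atlas, ops, 22, C, 36, Rae), (2, 12, Atlas, ops, 24, D, 14, Ada), (2, 12, Atlas, ops, 24, D, 15, Lee), (2, 12, Atlas, ops, 24, D, 35, Yan), (2, 12, Atlas, ops, 24, D, 36, Rae), (2, 12, Atlas, ops, 7, A, 14, Ada), (2, 12, Atlas, ops, 7, A, 15, Lee), (2, 12, Atlas, ops, 7, A, 35, Yan), (2, 12, Atlas, ops, 7, A, 36, Rae), (8, 17, Echo, hr, 10, B, 30, Jo), (8, 17, Echo, hr, 21, B, 30, Jo), (8, 17, Echo, hr, 30, B, 30, Jo), (8, 17, Echo, hr, 9, B, 30, Jo), (8, 5, Zephyr, p2, 10, B, 21, Ada), (8, 5, Zephyr, p2, 10, B, 25, Dee), (8, 5, Zephyr, p2, 21, B, 21, Ada), (8, 5, Zephyr, p2, 21, B, 25, Dee), (8, 5, Zephyr, p2, 30, B, 21, Ada), (8, 5, Zephyr, p2, 30, B, 25, Dee), (8, 5, Zephyr, p2, 9, B, 21, Ada), (8, 5, Zephyr, p2, 9, B, 25, Dee), (8, 6, Lyra, ops, 10, B, 14, Ada), (8, 6, Lyra, ops, 10, B, 15, Lee), (8, 6, Lyra, ops, 10, B, 35, Yan), (8, 6, Lyra, ops, 10, B, 36, Rae), (8, 6, Lyra, ops, 21, B, 14, Ada), (8, 6, Lyra, ops, 21, B, 15, Lee), (8, 6, Lyra, ops, 21, B, 35, Yan), (8, 6, Lyra, ops, 21, B, 36, Rae), (8, 6, Lyra, ops, 30, B, 14, Ada), (8, 6, Lyra, ops, 30, B, 15, Lee), (8, 6, Lyra, ops, 30, B, 35, Yan), (8, 6, Lyra, ops, 30, B, 36, Rae), (8, 6, Lyra, ops, 9, B, 14, Ada), (8, 6, Lyra, ops, 9, B, 15, Lee), (8, 6, Lyra, ops, 9, B, 35, Yan), (8, 6, Lyra, ops, 9, B, 36, Rae), (9, 11, Gamma, p2, 37, A, 21, Ada), (9, 11, Gamma, p2, 37, A, 25, Dee)}.
Filtering on credits ≠ 2 leaves {(8, 17, Echo, hr, 10, B, 30, Jo), (8, 17, Echo, hr, 21, B, 30, Jo), (8, 17, Echo, hr, 30, B, 30, Jo), (8, 17, Echo, hr, 9, B, 30, Jo), (8, 5, Zephyr, p2, 10, B, 21, Ada), (8, 5, Zephyr, p2, 10, B, 25, Dee), (8, 5, Zephyr, p2, 21, B, 21, Ada), (8, 5, Zephyr, p2, 21, B, 25, Dee), (8, 5, Zephyr, p2, 30, B, 21, Ada), (8, 5, Zephyr, p2, 30, B, 25, Dee), (8, 5, Zephyr, p2, 9, B, 21, Ada), (8, 5, Zephyr, p2, 9, B, 25, Dee), (8, 6, Lyra, ops, 10, B, 14, Ada), (8, 6, Lyra, ops, 10, B, 15, Lee), (8, 6, Lyra, ops, 10, B, 35, Yan), (8, 6, Lyra, ops, 10, B, 36, Rae), (8, 6, Lyra, ops, 21, B, 14, Ada), (8, 6, Lyra, ops, 21, B, 15, Lee), (8, 6, Lyra, ops, 21, B, 35, Yan), (8, 6, Lyra, ops, 21, B, 36, Rae), (8, 6, Lyra, ops, 30, B, 14, Ada), (8, 6, Lyra, ops, 30, B, 15, Lee), (8, 6, Lyra, ops, 30, B, 35, Yan), (8, 6, Lyra, ops, 30, B, 36, Rae), (8, 6, Lyra, ops, 9, B, 14, Ada), (8, 6, Lyra, ops, 9, B, 15, Lee), (8, 6, Lyra, ops, 9, B, 35, Yan), (8, 6, Lyra, ops, 9, B, 36, Rae), (9, 11, Gamma, p2, 37, A, 21, Ada), (9, 11, Gamma, p2, 37, A, 25, Dee)}.
Filtering on cid ≠ ops leaves {(8, 17, Echo, hr, 10, B, 30, Jo), (8, 17, Echo, hr, 21, B, 30, Jo), (8, 17, Echo, hr, 30, B, 30, Jo), (8, 17, Echo, hr, 9, B, 30, Jo), (8, 5, Zephyr, p2, 10, B, 21, Ada), (8, 5, Zephyr, p2, 10, B, 25, Dee), (8, 5, Zephyr, p2, 21, B, 21, Ada), (8, 5, Zephyr, p2, 21, B, 25, Dee), (8, 5, Zephyr, p2, 30, B, 21, Ada), (8, 5, Zephyr, p2, 30, B, 25, Dee), (8, 5, Zephyr, p2, 9, B, 21, Ada), (8, 5, Zephyr, p2, 9, B, 25, Dee), (9, 11, Gamma, p2, 37, A, 21, Ada), (9, 11, Gamma, p2, 37, A, 25, Dee)}.
Keep only column(s) room, title (5 duplicate(s) eliminated): {(10, Echo), (10, Zephyr), (21, Echo), (21, Zephyr), (30, Echo), (30, Zephyr), (37, Gamma), (9, Echo), (9, Zephyr)}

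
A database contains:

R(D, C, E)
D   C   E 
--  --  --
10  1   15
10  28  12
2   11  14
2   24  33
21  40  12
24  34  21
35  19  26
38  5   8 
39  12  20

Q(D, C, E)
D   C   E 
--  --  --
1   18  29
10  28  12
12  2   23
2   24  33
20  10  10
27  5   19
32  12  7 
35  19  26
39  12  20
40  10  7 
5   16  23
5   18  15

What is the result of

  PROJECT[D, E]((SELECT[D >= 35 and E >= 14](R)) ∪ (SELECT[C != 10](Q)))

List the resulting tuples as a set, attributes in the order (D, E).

σ[D >= 35 and E >= 14]: keep tuples satisfying D >= 35 and E >= 14 → {(35, 19, 26), (39, 12, 20)}
σ[C != 10]: keep tuples satisfying C != 10 → {(1, 18, 29), (10, 28, 12), (12, 2, 23), (2, 24, 33), (27, 5, 19), (32, 12, 7), (35, 19, 26), (39, 12, 20), (5, 16, 23), (5, 18, 15)}
Set union of the two operands is {(1, 18, 29), (10, 28, 12), (12, 2, 23), (2, 24, 33), (27, 5, 19), (32, 12, 7), (35, 19, 26), (39, 12, 20), (5, 16, 23), (5, 18, 15)}.
π[D, E]: project onto (D, E) → {(1, 29), (10, 12), (12, 23), (2, 33), (27, 19), (32, 7), (35, 26), (39, 20), (5, 15), (5, 23)}

{(1, 29), (10, 12), (12, 23), (2, 33), (27, 19), (32, 7), (35, 26), (39, 20), (5, 15), (5, 23)}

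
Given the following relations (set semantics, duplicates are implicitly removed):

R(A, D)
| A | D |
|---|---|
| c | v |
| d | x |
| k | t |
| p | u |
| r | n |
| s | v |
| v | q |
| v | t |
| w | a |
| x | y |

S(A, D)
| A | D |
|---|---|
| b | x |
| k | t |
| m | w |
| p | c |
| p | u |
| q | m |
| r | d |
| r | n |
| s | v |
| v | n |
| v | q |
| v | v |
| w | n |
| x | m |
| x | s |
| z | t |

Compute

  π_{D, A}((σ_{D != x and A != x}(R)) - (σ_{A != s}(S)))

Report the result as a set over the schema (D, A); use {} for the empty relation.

{(a, w), (t, v), (v, c), (v, s)}

Filtering on D != x and A != x leaves {(c, v), (k, t), (p, u), (r, n), (s, v), (v, q), (v, t), (w, a)}.
Filtering on A != s leaves {(b, x), (k, t), (m, w), (p, c), (p, u), (q, m), (r, d), (r, n), (v, n), (v, q), (v, v), (w, n), (x, m), (x, s), (z, t)}.
Difference: {(c, v), (k, t), (p, u), (r, n), (s, v), (v, q), (v, t), (w, a)} with {(b, x), (k, t), (m, w), (p, c), (p, u), (q, m), (r, d), (r, n), (v, n), (v, q), (v, v), (w, n), (x, m), (x, s), (z, t)} → {(c, v), (s, v), (v, t), (w, a)}
π_{D, A} gives {(a, w), (t, v), (v, c), (v, s)}.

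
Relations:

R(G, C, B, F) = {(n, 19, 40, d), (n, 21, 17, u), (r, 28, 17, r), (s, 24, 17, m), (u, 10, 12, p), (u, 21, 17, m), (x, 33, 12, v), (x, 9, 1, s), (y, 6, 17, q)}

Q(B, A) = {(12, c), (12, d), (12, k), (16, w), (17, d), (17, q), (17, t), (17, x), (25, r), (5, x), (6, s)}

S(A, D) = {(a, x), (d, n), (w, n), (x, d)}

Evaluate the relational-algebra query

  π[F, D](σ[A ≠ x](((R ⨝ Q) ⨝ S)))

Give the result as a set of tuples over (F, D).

{(m, n), (p, n), (q, n), (r, n), (u, n), (v, n)}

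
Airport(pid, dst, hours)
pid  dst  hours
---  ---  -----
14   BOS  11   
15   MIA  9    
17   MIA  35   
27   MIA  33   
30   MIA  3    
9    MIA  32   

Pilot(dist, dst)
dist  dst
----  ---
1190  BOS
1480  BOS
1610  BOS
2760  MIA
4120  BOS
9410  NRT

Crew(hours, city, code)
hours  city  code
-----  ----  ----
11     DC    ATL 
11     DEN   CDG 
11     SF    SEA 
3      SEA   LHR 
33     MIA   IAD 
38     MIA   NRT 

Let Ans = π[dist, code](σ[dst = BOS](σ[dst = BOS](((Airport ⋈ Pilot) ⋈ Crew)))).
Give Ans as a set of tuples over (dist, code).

Joining Airport and Pilot on dst yields {(14, BOS, 11, 1190), (14, BOS, 11, 1480), (14, BOS, 11, 1610), (14, BOS, 11, 4120), (15, MIA, 9, 2760), (17, MIA, 35, 2760), (27, MIA, 33, 2760), (30, MIA, 3, 2760), (9, MIA, 32, 2760)}.
Joining (Airport ⋈ Pilot) and Crew on hours yields {(14, BOS, 11, 1190, DC, ATL), (14, BOS, 11, 1190, DEN, CDG), (14, BOS, 11, 1190, SF, SEA), (14, BOS, 11, 1480, DC, ATL), (14, BOS, 11, 1480, DEN, CDG), (14, BOS, 11, 1480, SF, SEA), (14, BOS, 11, 1610, DC, ATL), (14, BOS, 11, 1610, DEN, CDG), (14, BOS, 11, 1610, SF, SEA), (14, BOS, 11, 4120, DC, ATL), (14, BOS, 11, 4120, DEN, CDG), (14, BOS, 11, 4120, SF, SEA), (27, MIA, 33, 2760, MIA, IAD), (30, MIA, 3, 2760, SEA, LHR)}.
σ[dst = BOS]: keep tuples satisfying dst = BOS → {(14, BOS, 11, 1190, DC, ATL), (14, BOS, 11, 1190, DEN, CDG), (14, BOS, 11, 1190, SF, SEA), (14, BOS, 11, 1480, DC, ATL), (14, BOS, 11, 1480, DEN, CDG), (14, BOS, 11, 1480, SF, SEA), (14, BOS, 11, 1610, DC, ATL), (14, BOS, 11, 1610, DEN, CDG), (14, BOS, 11, 1610, SF, SEA), (14, BOS, 11, 4120, DC, ATL), (14, BOS, 11, 4120, DEN, CDG), (14, BOS, 11, 4120, SF, SEA)}
σ[dst = BOS]: keep tuples satisfying dst = BOS → {(14, BOS, 11, 1190, DC, ATL), (14, BOS, 11, 1190, DEN, CDG), (14, BOS, 11, 1190, SF, SEA), (14, BOS, 11, 1480, DC, ATL), (14, BOS, 11, 1480, DEN, CDG), (14, BOS, 11, 1480, SF, SEA), (14, BOS, 11, 1610, DC, ATL), (14, BOS, 11, 1610, DEN, CDG), (14, BOS, 11, 1610, SF, SEA), (14, BOS, 11, 4120, DC, ATL), (14, BOS, 11, 4120, DEN, CDG), (14, BOS, 11, 4120, SF, SEA)}
Projecting to dist, code: {(1190, ATL), (1190, CDG), (1190, SEA), (1480, ATL), (1480, CDG), (1480, SEA), (1610, ATL), (1610, CDG), (1610, SEA), (4120, ATL), (4120, CDG), (4120, SEA)}

{(1190, ATL), (1190, CDG), (1190, SEA), (1480, ATL), (1480, CDG), (1480, SEA), (1610, ATL), (1610, CDG), (1610, SEA), (4120, ATL), (4120, CDG), (4120, SEA)}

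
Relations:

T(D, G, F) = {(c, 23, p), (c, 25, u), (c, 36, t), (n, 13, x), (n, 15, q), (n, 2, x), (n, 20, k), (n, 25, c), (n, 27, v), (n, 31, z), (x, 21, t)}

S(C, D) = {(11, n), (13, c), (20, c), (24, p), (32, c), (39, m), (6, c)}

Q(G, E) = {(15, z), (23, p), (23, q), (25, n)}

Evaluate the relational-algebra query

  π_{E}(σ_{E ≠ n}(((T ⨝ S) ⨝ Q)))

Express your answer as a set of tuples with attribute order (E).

{p, q, z}

Natural join on D: {(c, 23, p, 13), (c, 23, p, 20), (c, 23, p, 32), (c, 23, p, 6), (c, 25, u, 13), (c, 25, u, 20), (c, 25, u, 32), (c, 25, u, 6), (c, 36, t, 13), (c, 36, t, 20), (c, 36, t, 32), (c, 36, t, 6), (n, 13, x, 11), (n, 15, q, 11), (n, 2, x, 11), (n, 20, k, 11), (n, 25, c, 11), (n, 27, v, 11), (n, 31, z, 11)}
Natural join on G: {(c, 23, p, 13, p), (c, 23, p, 13, q), (c, 23, p, 20, p), (c, 23, p, 20, q), (c, 23, p, 32, p), (c, 23, p, 32, q), (c, 23, p, 6, p), (c, 23, p, 6, q), (c, 25, u, 13, n), (c, 25, u, 20, n), (c, 25, u, 32, n), (c, 25, u, 6, n), (n, 15, q, 11, z), (n, 25, c, 11, n)}
σ[E ≠ n]: keep tuples satisfying E ≠ n → {(c, 23, p, 13, p), (c, 23, p, 13, q), (c, 23, p, 20, p), (c, 23, p, 20, q), (c, 23, p, 32, p), (c, 23, p, 32, q), (c, 23, p, 6, p), (c, 23, p, 6, q), (n, 15, q, 11, z)}
Projecting to E (6 duplicate(s) eliminated): {p, q, z}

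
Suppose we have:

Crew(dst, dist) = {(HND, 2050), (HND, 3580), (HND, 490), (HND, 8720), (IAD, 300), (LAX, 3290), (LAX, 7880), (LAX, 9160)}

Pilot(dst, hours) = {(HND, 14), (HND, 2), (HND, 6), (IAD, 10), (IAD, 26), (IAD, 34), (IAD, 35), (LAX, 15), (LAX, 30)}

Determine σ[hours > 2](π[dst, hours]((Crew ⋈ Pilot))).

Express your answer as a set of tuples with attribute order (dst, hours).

{(HND, 14), (HND, 6), (IAD, 10), (IAD, 26), (IAD, 34), (IAD, 35), (LAX, 15), (LAX, 30)}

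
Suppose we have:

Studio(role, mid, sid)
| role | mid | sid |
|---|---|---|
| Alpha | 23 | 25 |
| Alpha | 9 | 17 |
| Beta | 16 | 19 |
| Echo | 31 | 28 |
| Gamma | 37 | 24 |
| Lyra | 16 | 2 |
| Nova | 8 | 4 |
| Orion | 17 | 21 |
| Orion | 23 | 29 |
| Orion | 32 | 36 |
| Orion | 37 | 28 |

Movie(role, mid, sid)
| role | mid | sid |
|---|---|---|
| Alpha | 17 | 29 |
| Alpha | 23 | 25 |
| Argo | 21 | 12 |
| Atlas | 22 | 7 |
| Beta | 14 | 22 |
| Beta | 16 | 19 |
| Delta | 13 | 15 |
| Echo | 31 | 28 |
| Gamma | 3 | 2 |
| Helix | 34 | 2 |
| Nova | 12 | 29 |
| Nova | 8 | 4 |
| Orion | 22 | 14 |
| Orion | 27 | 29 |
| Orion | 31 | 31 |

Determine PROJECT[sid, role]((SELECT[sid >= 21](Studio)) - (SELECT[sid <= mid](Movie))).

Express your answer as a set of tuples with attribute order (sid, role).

Filtering on sid >= 21 leaves {(Alpha, 23, 25), (Echo, 31, 28), (Gamma, 37, 24), (Orion, 17, 21), (Orion, 23, 29), (Orion, 32, 36), (Orion, 37, 28)}.
Filtering on sid <= mid leaves {(Argo, 21, 12), (Atlas, 22, 7), (Echo, 31, 28), (Gamma, 3, 2), (Helix, 34, 2), (Nova, 8, 4), (Orion, 22, 14), (Orion, 31, 31)}.
Set difference of the two operands is {(Alpha, 23, 25), (Gamma, 37, 24), (Orion, 17, 21), (Orion, 23, 29), (Orion, 32, 36), (Orion, 37, 28)}.
π[sid, role]: project onto (sid, role) → {(21, Orion), (24, Gamma), (25, Alpha), (28, Orion), (29, Orion), (36, Orion)}

{(21, Orion), (24, Gamma), (25, Alpha), (28, Orion), (29, Orion), (36, Orion)}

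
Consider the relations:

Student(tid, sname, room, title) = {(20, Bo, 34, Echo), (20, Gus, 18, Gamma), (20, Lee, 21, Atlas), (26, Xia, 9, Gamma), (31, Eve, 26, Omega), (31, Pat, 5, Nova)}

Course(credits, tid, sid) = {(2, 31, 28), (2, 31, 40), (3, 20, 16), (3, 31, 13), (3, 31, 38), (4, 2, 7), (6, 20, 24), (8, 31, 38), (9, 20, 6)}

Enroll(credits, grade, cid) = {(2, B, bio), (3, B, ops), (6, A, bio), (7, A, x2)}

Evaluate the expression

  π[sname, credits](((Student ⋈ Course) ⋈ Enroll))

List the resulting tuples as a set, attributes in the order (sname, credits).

Natural join on tid: {(20, Bo, 34, Echo, 3, 16), (20, Bo, 34, Echo, 6, 24), (20, Bo, 34, Echo, 9, 6), (20, Gus, 18, Gamma, 3, 16), (20, Gus, 18, Gamma, 6, 24), (20, Gus, 18, Gamma, 9, 6), (20, Lee, 21, Atlas, 3, 16), (20, Lee, 21, Atlas, 6, 24), (20, Lee, 21, Atlas, 9, 6), (31, Eve, 26, Omega, 2, 28), (31, Eve, 26, Omega, 2, 40), (31, Eve, 26, Omega, 3, 13), (31, Eve, 26, Omega, 3, 38), (31, Eve, 26, Omega, 8, 38), (31, Pat, 5, Nova, 2, 28), (31, Pat, 5, Nova, 2, 40), (31, Pat, 5, Nova, 3, 13), (31, Pat, 5, Nova, 3, 38), (31, Pat, 5, Nova, 8, 38)}
Natural join on credits: {(20, Bo, 34, Echo, 3, 16, B, ops), (20, Bo, 34, Echo, 6, 24, A, bio), (20, Gus, 18, Gamma, 3, 16, B, ops), (20, Gus, 18, Gamma, 6, 24, A, bio), (20, Lee, 21, Atlas, 3, 16, B, ops), (20, Lee, 21, Atlas, 6, 24, A, bio), (31, Eve, 26, Omega, 2, 28, B, bio), (31, Eve, 26, Omega, 2, 40, B, bio), (31, Eve, 26, Omega, 3, 13, B, ops), (31, Eve, 26, Omega, 3, 38, B, ops), (31, Pat, 5, Nova, 2, 28, B, bio), (31, Pat, 5, Nova, 2, 40, B, bio), (31, Pat, 5, Nova, 3, 13, B, ops), (31, Pat, 5, Nova, 3, 38, B, ops)}
Keep only column(s) sname, credits (4 duplicate(s) eliminated): {(Bo, 3), (Bo, 6), (Eve, 2), (Eve, 3), (Gus, 3), (Gus, 6), (Lee, 3), (Lee, 6), (Pat, 2), (Pat, 3)}

{(Bo, 3), (Bo, 6), (Eve, 2), (Eve, 3), (Gus, 3), (Gus, 6), (Lee, 3), (Lee, 6), (Pat, 2), (Pat, 3)}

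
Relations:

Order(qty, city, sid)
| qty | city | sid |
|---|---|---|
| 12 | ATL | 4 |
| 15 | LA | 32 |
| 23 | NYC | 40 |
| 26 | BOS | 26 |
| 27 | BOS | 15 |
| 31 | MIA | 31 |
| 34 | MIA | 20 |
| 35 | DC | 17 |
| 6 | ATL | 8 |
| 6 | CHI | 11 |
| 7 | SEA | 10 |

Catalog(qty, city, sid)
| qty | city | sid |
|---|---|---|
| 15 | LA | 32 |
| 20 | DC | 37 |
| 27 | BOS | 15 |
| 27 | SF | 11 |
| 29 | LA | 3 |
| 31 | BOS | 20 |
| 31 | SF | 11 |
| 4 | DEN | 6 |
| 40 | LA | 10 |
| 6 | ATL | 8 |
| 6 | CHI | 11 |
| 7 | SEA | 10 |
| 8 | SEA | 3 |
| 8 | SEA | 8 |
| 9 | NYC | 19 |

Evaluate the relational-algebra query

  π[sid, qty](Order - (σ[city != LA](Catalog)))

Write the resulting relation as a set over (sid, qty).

Apply σ_{city != LA}; surviving tuples: {(20, DC, 37), (27, BOS, 15), (27, SF, 11), (31, BOS, 20), (31, SF, 11), (4, DEN, 6), (6, ATL, 8), (6, CHI, 11), (7, SEA, 10), (8, SEA, 3), (8, SEA, 8), (9, NYC, 19)}
Taking the difference: {(12, ATL, 4), (15, LA, 32), (23, NYC, 40), (26, BOS, 26), (31, MIA, 31), (34, MIA, 20), (35, DC, 17)}
π_{sid, qty} gives {(17, 35), (20, 34), (26, 26), (31, 31), (32, 15), (4, 12), (40, 23)}.

{(17, 35), (20, 34), (26, 26), (31, 31), (32, 15), (4, 12), (40, 23)}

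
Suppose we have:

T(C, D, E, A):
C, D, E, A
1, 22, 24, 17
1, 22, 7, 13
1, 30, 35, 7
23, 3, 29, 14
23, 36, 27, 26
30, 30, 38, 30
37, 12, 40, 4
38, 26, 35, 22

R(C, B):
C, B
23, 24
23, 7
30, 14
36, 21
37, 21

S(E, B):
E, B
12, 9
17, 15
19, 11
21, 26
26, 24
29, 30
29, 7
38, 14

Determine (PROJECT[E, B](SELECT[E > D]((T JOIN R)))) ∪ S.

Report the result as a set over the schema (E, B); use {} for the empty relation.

{(12, 9), (17, 15), (19, 11), (21, 26), (26, 24), (29, 24), (29, 30), (29, 7), (38, 14), (40, 21)}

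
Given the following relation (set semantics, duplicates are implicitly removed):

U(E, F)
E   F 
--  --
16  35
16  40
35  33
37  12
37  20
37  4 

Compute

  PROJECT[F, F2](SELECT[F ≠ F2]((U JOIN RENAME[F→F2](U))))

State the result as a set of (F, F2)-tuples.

ρ[F→F2]: schema becomes (E, F2); tuples unchanged.
Natural join on E: {(16, 35, 35), (16, 35, 40), (16, 40, 35), (16, 40, 40), (35, 33, 33), (37, 12, 12), (37, 12, 20), (37, 12, 4), (37, 20, 12), (37, 20, 20), (37, 20, 4), (37, 4, 12), (37, 4, 20), (37, 4, 4)}
σ[F ≠ F2]: keep tuples satisfying F ≠ F2 → {(16, 35, 40), (16, 40, 35), (37, 12, 20), (37, 12, 4), (37, 20, 12), (37, 20, 4), (37, 4, 12), (37, 4, 20)}
Keep only column(s) F, F2: {(12, 20), (12, 4), (20, 12), (20, 4), (35, 40), (4, 12), (4, 20), (40, 35)}

{(12, 20), (12, 4), (20, 12), (20, 4), (35, 40), (4, 12), (4, 20), (40, 35)}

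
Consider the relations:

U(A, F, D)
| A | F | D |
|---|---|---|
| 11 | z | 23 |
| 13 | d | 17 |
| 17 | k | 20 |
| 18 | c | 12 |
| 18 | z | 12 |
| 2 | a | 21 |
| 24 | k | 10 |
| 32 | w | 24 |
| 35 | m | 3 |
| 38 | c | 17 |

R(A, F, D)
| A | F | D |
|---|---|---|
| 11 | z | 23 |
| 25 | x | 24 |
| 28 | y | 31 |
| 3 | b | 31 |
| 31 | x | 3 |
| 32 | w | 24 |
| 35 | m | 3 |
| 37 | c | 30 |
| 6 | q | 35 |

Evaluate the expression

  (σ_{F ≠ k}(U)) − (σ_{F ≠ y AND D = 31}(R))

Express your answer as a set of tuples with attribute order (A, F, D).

{(11, z, 23), (13, d, 17), (18, c, 12), (18, z, 12), (2, a, 21), (32, w, 24), (35, m, 3), (38, c, 17)}

Apply σ_{F ≠ k}; surviving tuples: {(11, z, 23), (13, d, 17), (18, c, 12), (18, z, 12), (2, a, 21), (32, w, 24), (35, m, 3), (38, c, 17)}
Apply σ_{F ≠ y AND D = 31}; surviving tuples: {(3, b, 31)}
Set difference of the two operands is {(11, z, 23), (13, d, 17), (18, c, 12), (18, z, 12), (2, a, 21), (32, w, 24), (35, m, 3), (38, c, 17)}.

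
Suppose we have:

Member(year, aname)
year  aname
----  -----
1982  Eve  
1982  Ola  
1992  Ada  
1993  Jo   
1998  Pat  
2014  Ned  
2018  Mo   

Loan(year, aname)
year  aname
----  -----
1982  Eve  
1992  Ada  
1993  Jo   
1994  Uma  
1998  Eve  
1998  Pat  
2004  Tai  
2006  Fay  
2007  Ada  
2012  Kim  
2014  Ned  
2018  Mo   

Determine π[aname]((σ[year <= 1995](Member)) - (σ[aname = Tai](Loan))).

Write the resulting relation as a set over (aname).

{Ada, Eve, Jo, Ola}

Selection year <= 1995: {(1982, Eve), (1982, Ola), (1992, Ada), (1993, Jo)}
Selection aname = Tai: {(2004, Tai)}
Taking the difference: {(1982, Eve), (1982, Ola), (1992, Ada), (1993, Jo)}
π_{aname} gives {Ada, Eve, Jo, Ola}.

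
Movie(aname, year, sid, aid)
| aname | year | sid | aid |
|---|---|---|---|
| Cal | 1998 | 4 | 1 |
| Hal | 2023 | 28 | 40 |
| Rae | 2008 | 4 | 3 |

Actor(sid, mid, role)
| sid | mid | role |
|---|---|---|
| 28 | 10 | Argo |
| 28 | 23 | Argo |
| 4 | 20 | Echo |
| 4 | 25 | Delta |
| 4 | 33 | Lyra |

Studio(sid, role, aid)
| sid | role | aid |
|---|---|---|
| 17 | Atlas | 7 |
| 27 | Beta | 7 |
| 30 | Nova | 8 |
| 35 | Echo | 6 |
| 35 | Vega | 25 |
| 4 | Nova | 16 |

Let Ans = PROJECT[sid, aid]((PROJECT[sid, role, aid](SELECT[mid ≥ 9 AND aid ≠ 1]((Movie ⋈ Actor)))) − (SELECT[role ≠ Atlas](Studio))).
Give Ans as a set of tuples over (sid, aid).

{(28, 40), (4, 3)}

Movie ⋈ Actor (natural join on sid): {(Cal, 1998, 4, 1, 20, Echo), (Cal, 1998, 4, 1, 25, Delta), (Cal, 1998, 4, 1, 33, Lyra), (Hal, 2023, 28, 40, 10, Argo), (Hal, 2023, 28, 40, 23, Argo), (Rae, 2008, 4, 3, 20, Echo), (Rae, 2008, 4, 3, 25, Delta), (Rae, 2008, 4, 3, 33, Lyra)}
Filtering on mid ≥ 9 AND aid ≠ 1 leaves {(Hal, 2023, 28, 40, 10, Argo), (Hal, 2023, 28, 40, 23, Argo), (Rae, 2008, 4, 3, 20, Echo), (Rae, 2008, 4, 3, 25, Delta), (Rae, 2008, 4, 3, 33, Lyra)}.
π[sid, role, aid]: project onto (sid, role, aid) (1 duplicate(s) eliminated) → {(28, Argo, 40), (4, Delta, 3), (4, Echo, 3), (4, Lyra, 3)}
Filtering on role ≠ Atlas leaves {(27, Beta, 7), (30, Nova, 8), (35, Echo, 6), (35, Vega, 25), (4, Nova, 16)}.
Set difference of the two operands is {(28, Argo, 40), (4, Delta, 3), (4, Echo, 3), (4, Lyra, 3)}.
π[sid, aid]: project onto (sid, aid) (2 duplicate(s) eliminated) → {(28, 40), (4, 3)}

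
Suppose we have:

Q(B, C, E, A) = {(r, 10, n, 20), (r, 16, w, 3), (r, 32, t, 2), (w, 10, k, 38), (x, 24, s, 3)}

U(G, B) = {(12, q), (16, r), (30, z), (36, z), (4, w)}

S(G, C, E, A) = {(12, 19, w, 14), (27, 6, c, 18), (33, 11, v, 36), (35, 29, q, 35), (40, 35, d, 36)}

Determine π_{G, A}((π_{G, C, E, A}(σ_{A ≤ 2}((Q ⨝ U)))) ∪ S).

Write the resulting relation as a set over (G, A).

Natural join on B: {(r, 10, n, 20, 16), (r, 16, w, 3, 16), (r, 32, t, 2, 16), (w, 10, k, 38, 4)}
Apply σ_{A ≤ 2}; surviving tuples: {(r, 32, t, 2, 16)}
π[G, C, E, A]: project onto (G, C, E, A) → {(16, 32, t, 2)}
Set union of the two operands is {(12, 19, w, 14), (16, 32, t, 2), (27, 6, c, 18), (33, 11, v, 36), (35, 29, q, 35), (40, 35, d, 36)}.
π[G, A]: project onto (G, A) → {(12, 14), (16, 2), (27, 18), (33, 36), (35, 35), (40, 36)}

{(12, 14), (16, 2), (27, 18), (33, 36), (35, 35), (40, 36)}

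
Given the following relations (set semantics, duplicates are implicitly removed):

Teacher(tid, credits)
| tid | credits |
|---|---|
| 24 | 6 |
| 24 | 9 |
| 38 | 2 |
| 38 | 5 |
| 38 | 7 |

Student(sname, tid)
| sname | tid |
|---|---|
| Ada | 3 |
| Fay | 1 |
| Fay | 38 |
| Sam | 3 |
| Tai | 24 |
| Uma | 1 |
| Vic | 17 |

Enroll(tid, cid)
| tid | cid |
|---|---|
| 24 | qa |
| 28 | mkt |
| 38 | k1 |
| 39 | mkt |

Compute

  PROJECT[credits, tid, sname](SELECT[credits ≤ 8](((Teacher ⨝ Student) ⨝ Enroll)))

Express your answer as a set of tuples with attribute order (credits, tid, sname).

{(2, 38, Fay), (5, 38, Fay), (6, 24, Tai), (7, 38, Fay)}

Natural join on tid: {(24, 6, Tai), (24, 9, Tai), (38, 2, Fay), (38, 5, Fay), (38, 7, Fay)}
Natural join on tid: {(24, 6, Tai, qa), (24, 9, Tai, qa), (38, 2, Fay, k1), (38, 5, Fay, k1), (38, 7, Fay, k1)}
σ[credits ≤ 8]: keep tuples satisfying credits ≤ 8 → {(24, 6, Tai, qa), (38, 2, Fay, k1), (38, 5, Fay, k1), (38, 7, Fay, k1)}
Projecting to credits, tid, sname: {(2, 38, Fay), (5, 38, Fay), (6, 24, Tai), (7, 38, Fay)}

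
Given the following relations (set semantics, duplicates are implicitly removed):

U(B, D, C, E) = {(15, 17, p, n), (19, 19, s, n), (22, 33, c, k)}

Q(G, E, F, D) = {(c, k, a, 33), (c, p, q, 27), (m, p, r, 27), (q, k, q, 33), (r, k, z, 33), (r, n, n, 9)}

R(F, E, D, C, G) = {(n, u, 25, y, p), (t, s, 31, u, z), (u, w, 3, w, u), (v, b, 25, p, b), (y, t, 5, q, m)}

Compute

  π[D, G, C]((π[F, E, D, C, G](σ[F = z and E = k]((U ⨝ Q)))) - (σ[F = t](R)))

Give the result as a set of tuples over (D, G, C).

{(33, r, c)}

U ⋈ Q (natural join on D, E): {(22, 33, c, k, c, a), (22, 33, c, k, q, q), (22, 33, c, k, r, z)}
Filtering on F = z and E = k leaves {(22, 33, c, k, r, z)}.
Projecting to F, E, D, C, G: {(z, k, 33, c, r)}
Filtering on F = t leaves {(t, s, 31, u, z)}.
Set difference of the two operands is {(z, k, 33, c, r)}.
Projecting to D, G, C: {(33, r, c)}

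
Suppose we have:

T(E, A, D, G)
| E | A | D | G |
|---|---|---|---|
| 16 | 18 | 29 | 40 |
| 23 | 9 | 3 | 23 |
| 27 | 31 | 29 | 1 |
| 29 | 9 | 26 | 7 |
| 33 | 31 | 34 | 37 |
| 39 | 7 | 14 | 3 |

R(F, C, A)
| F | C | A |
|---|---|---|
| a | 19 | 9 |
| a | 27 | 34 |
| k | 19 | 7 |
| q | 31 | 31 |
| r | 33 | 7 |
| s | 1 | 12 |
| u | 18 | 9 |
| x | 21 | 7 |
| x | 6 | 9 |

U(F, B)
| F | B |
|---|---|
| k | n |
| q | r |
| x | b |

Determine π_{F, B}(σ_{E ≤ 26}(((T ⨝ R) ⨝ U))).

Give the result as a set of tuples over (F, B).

{(x, b)}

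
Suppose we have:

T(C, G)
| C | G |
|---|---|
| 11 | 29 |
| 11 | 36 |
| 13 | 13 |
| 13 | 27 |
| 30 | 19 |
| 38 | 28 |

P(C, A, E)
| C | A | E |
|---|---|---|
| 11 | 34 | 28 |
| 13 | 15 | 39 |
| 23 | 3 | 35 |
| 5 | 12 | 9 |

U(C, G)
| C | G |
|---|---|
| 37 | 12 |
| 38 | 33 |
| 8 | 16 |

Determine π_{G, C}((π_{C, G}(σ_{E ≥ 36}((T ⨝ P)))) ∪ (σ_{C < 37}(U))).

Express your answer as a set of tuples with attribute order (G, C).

{(13, 13), (16, 8), (27, 13)}

Natural join on C: {(11, 29, 34, 28), (11, 36, 34, 28), (13, 13, 15, 39), (13, 27, 15, 39)}
Filtering on E ≥ 36 leaves {(13, 13, 15, 39), (13, 27, 15, 39)}.
π_{C, G} gives {(13, 13), (13, 27)}.
Filtering on C < 37 leaves {(8, 16)}.
Union: {(13, 13), (13, 27)} with {(8, 16)} → {(13, 13), (13, 27), (8, 16)}
π_{G, C} gives {(13, 13), (16, 8), (27, 13)}.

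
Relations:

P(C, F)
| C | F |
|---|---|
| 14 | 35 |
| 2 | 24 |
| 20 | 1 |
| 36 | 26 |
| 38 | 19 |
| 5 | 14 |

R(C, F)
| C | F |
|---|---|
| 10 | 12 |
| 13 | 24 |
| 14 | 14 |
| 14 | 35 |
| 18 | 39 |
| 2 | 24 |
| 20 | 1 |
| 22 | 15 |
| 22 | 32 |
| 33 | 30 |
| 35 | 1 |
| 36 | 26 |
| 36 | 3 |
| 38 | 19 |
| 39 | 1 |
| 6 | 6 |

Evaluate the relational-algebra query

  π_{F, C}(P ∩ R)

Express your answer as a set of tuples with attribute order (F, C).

Intersection: {(14, 35), (2, 24), (20, 1), (36, 26), (38, 19), (5, 14)} with {(10, 12), (13, 24), (14, 14), (14, 35), (18, 39), (2, 24), (20, 1), (22, 15), (22, 32), (33, 30), (35, 1), (36, 26), (36, 3), (38, 19), (39, 1), (6, 6)} → {(14, 35), (2, 24), (20, 1), (36, 26), (38, 19)}
Keep only column(s) F, C: {(1, 20), (19, 38), (24, 2), (26, 36), (35, 14)}

{(1, 20), (19, 38), (24, 2), (26, 36), (35, 14)}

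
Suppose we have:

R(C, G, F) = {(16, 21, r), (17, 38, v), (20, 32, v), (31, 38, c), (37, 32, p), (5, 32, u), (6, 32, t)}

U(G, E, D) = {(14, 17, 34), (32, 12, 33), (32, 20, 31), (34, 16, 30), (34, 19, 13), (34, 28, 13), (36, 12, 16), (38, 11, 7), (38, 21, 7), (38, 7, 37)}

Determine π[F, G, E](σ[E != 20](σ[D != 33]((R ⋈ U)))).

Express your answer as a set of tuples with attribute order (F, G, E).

R ⋈ U (natural join on G): {(17, 38, v, 11, 7), (17, 38, v, 21, 7), (17, 38, v, 7, 37), (20, 32, v, 12, 33), (20, 32, v, 20, 31), (31, 38, c, 11, 7), (31, 38, c, 21, 7), (31, 38, c, 7, 37), (37, 32, p, 12, 33), (37, 32, p, 20, 31), (5, 32, u, 12, 33), (5, 32, u, 20, 31), (6, 32, t, 12, 33), (6, 32, t, 20, 31)}
σ[D != 33]: keep tuples satisfying D != 33 → {(17, 38, v, 11, 7), (17, 38, v, 21, 7), (17, 38, v, 7, 37), (20, 32, v, 20, 31), (31, 38, c, 11, 7), (31, 38, c, 21, 7), (31, 38, c, 7, 37), (37, 32, p, 20, 31), (5, 32, u, 20, 31), (6, 32, t, 20, 31)}
σ[E != 20]: keep tuples satisfying E != 20 → {(17, 38, v, 11, 7), (17, 38, v, 21, 7), (17, 38, v, 7, 37), (31, 38, c, 11, 7), (31, 38, c, 21, 7), (31, 38, c, 7, 37)}
Keep only column(s) F, G, E: {(c, 38, 11), (c, 38, 21), (c, 38, 7), (v, 38, 11), (v, 38, 21), (v, 38, 7)}

{(c, 38, 11), (c, 38, 21), (c, 38, 7), (v, 38, 11), (v, 38, 21), (v, 38, 7)}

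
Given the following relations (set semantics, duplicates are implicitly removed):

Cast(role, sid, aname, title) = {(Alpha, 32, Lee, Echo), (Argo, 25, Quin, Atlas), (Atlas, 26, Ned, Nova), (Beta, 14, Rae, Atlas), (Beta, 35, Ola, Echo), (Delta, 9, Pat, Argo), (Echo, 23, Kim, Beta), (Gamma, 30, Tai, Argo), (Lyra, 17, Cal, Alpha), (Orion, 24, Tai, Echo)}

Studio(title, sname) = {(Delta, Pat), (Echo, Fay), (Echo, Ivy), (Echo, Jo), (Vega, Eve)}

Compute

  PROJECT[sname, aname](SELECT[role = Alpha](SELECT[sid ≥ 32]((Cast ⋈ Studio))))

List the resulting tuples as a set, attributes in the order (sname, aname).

{(Fay, Lee), (Ivy, Lee), (Jo, Lee)}

Joining Cast and Studio on title yields {(Alpha, 32, Lee, Echo, Fay), (Alpha, 32, Lee, Echo, Ivy), (Alpha, 32, Lee, Echo, Jo), (Beta, 35, Ola, Echo, Fay), (Beta, 35, Ola, Echo, Ivy), (Beta, 35, Ola, Echo, Jo), (Orion, 24, Tai, Echo, Fay), (Orion, 24, Tai, Echo, Ivy), (Orion, 24, Tai, Echo, Jo)}.
σ[sid ≥ 32]: keep tuples satisfying sid ≥ 32 → {(Alpha, 32, Lee, Echo, Fay), (Alpha, 32, Lee, Echo, Ivy), (Alpha, 32, Lee, Echo, Jo), (Beta, 35, Ola, Echo, Fay), (Beta, 35, Ola, Echo, Ivy), (Beta, 35, Ola, Echo, Jo)}
σ[role = Alpha]: keep tuples satisfying role = Alpha → {(Alpha, 32, Lee, Echo, Fay), (Alpha, 32, Lee, Echo, Ivy), (Alpha, 32, Lee, Echo, Jo)}
π[sname, aname]: project onto (sname, aname) → {(Fay, Lee), (Ivy, Lee), (Jo, Lee)}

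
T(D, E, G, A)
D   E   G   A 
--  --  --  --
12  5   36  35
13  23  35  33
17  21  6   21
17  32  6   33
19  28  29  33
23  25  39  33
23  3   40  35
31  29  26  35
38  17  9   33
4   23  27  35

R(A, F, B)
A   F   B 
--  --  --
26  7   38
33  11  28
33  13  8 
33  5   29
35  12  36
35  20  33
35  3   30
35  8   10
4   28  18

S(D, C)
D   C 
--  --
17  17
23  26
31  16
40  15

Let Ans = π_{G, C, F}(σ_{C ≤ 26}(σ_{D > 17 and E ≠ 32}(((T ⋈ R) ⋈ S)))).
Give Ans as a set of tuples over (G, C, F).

T ⋈ R (natural join on A): {(12, 5, 36, 35, 12, 36), (12, 5, 36, 35, 20, 33), (12, 5, 36, 35, 3, 30), (12, 5, 36, 35, 8, 10), (13, 23, 35, 33, 11, 28), (13, 23, 35, 33, 13, 8), (13, 23, 35, 33, 5, 29), (17, 32, 6, 33, 11, 28), (17, 32, 6, 33, 13, 8), (17, 32, 6, 33, 5, 29), (19, 28, 29, 33, 11, 28), (19, 28, 29, 33, 13, 8), (19, 28, 29, 33, 5, 29), (23, 25, 39, 33, 11, 28), (23, 25, 39, 33, 13, 8), (23, 25, 39, 33, 5, 29), (23, 3, 40, 35, 12, 36), (23, 3, 40, 35, 20, 33), (23, 3, 40, 35, 3, 30), (23, 3, 40, 35, 8, 10), (31, 29, 26, 35, 12, 36), (31, 29, 26, 35, 20, 33), (31, 29, 26, 35, 3, 30), (31, 29, 26, 35, 8, 10), (38, 17, 9, 33, 11, 28), (38, 17, 9, 33, 13, 8), (38, 17, 9, 33, 5, 29), (4, 23, 27, 35, 12, 36), (4, 23, 27, 35, 20, 33), (4, 23, 27, 35, 3, 30), (4, 23, 27, 35, 8, 10)}
(T ⋈ R) ⋈ S (natural join on D): {(17, 32, 6, 33, 11, 28, 17), (17, 32, 6, 33, 13, 8, 17), (17, 32, 6, 33, 5, 29, 17), (23, 25, 39, 33, 11, 28, 26), (23, 25, 39, 33, 13, 8, 26), (23, 25, 39, 33, 5, 29, 26), (23, 3, 40, 35, 12, 36, 26), (23, 3, 40, 35, 20, 33, 26), (23, 3, 40, 35, 3, 30, 26), (23, 3, 40, 35, 8, 10, 26), (31, 29, 26, 35, 12, 36, 16), (31, 29, 26, 35, 20, 33, 16), (31, 29, 26, 35, 3, 30, 16), (31, 29, 26, 35, 8, 10, 16)}
σ[D > 17 and E ≠ 32]: keep tuples satisfying D > 17 and E ≠ 32 → {(23, 25, 39, 33, 11, 28, 26), (23, 25, 39, 33, 13, 8, 26), (23, 25, 39, 33, 5, 29, 26), (23, 3, 40, 35, 12, 36, 26), (23, 3, 40, 35, 20, 33, 26), (23, 3, 40, 35, 3, 30, 26), (23, 3, 40, 35, 8, 10, 26), (31, 29, 26, 35, 12, 36, 16), (31, 29, 26, 35, 20, 33, 16), (31, 29, 26, 35, 3, 30, 16), (31, 29, 26, 35, 8, 10, 16)}
σ[C ≤ 26]: keep tuples satisfying C ≤ 26 → {(23, 25, 39, 33, 11, 28, 26), (23, 25, 39, 33, 13, 8, 26), (23, 25, 39, 33, 5, 29, 26), (23, 3, 40, 35, 12, 36, 26), (23, 3, 40, 35, 20, 33, 26), (23, 3, 40, 35, 3, 30, 26), (23, 3, 40, 35, 8, 10, 26), (31, 29, 26, 35, 12, 36, 16), (31, 29, 26, 35, 20, 33, 16), (31, 29, 26, 35, 3, 30, 16), (31, 29, 26, 35, 8, 10, 16)}
Keep only column(s) G, C, F: {(26, 16, 12), (26, 16, 20), (26, 16, 3), (26, 16, 8), (39, 26, 11), (39, 26, 13), (39, 26, 5), (40, 26, 12), (40, 26, 20), (40, 26, 3), (40, 26, 8)}

{(26, 16, 12), (26, 16, 20), (26, 16, 3), (26, 16, 8), (39, 26, 11), (39, 26, 13), (39, 26, 5), (40, 26, 12), (40, 26, 20), (40, 26, 3), (40, 26, 8)}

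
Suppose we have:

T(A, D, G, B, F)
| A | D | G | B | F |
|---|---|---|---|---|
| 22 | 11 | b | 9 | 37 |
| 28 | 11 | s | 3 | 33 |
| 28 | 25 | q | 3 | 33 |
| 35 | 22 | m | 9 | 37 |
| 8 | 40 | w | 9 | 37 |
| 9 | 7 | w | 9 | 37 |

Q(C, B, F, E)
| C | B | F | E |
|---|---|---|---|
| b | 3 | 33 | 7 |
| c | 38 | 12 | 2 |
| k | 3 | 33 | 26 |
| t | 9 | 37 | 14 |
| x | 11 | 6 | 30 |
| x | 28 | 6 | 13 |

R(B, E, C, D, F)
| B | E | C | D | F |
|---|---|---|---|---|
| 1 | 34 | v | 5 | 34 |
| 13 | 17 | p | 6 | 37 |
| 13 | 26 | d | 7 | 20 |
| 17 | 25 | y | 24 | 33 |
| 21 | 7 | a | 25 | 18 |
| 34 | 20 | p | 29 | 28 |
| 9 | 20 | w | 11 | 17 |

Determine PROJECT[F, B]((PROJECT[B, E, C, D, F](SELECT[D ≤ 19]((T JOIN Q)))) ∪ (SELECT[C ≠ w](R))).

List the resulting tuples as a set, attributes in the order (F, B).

{(18, 21), (20, 13), (28, 34), (33, 17), (33, 3), (34, 1), (37, 13), (37, 9)}

T ⋈ Q (natural join on B, F): {(22, 11, b, 9, 37, t, 14), (28, 11, s, 3, 33, b, 7), (28, 11, s, 3, 33, k, 26), (28, 25, q, 3, 33, b, 7), (28, 25, q, 3, 33, k, 26), (35, 22, m, 9, 37, t, 14), (8, 40, w, 9, 37, t, 14), (9, 7, w, 9, 37, t, 14)}
Apply σ_{D ≤ 19}; surviving tuples: {(22, 11, b, 9, 37, t, 14), (28, 11, s, 3, 33, b, 7), (28, 11, s, 3, 33, k, 26), (9, 7, w, 9, 37, t, 14)}
Projecting to B, E, C, D, F: {(3, 26, k, 11, 33), (3, 7, b, 11, 33), (9, 14, t, 11, 37), (9, 14, t, 7, 37)}
Apply σ_{C ≠ w}; surviving tuples: {(1, 34, v, 5, 34), (13, 17, p, 6, 37), (13, 26, d, 7, 20), (17, 25, y, 24, 33), (21, 7, a, 25, 18), (34, 20, p, 29, 28)}
Union: {(3, 26, k, 11, 33), (3, 7, b, 11, 33), (9, 14, t, 11, 37), (9, 14, t, 7, 37)} with {(1, 34, v, 5, 34), (13, 17, p, 6, 37), (13, 26, d, 7, 20), (17, 25, y, 24, 33), (21, 7, a, 25, 18), (34, 20, p, 29, 28)} → {(1, 34, v, 5, 34), (13, 17, p, 6, 37), (13, 26, d, 7, 20), (17, 25, y, 24, 33), (21, 7, a, 25, 18), (3, 26, k, 11, 33), (3, 7, b, 11, 33), (34, 20, p, 29, 28), (9, 14, t, 11, 37), (9, 14, t, 7, 37)}
Projecting to F, B (2 duplicate(s) eliminated): {(18, 21), (20, 13), (28, 34), (33, 17), (33, 3), (34, 1), (37, 13), (37, 9)}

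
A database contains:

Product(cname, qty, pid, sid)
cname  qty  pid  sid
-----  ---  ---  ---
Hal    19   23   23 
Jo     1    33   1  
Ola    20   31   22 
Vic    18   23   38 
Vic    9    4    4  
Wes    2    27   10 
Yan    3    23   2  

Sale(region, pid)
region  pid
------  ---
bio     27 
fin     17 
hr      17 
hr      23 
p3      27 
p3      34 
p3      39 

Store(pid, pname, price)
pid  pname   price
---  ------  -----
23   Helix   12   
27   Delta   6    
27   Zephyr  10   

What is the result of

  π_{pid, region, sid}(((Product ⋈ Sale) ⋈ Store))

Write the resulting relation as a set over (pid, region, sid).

{(23, hr, 2), (23, hr, 23), (23, hr, 38), (27, bio, 10), (27, p3, 10)}

Natural join on pid: {(Hal, 19, 23, 23, hr), (Vic, 18, 23, 38, hr), (Wes, 2, 27, 10, bio), (Wes, 2, 27, 10, p3), (Yan, 3, 23, 2, hr)}
Natural join on pid: {(Hal, 19, 23, 23, hr, Helix, 12), (Vic, 18, 23, 38, hr, Helix, 12), (Wes, 2, 27, 10, bio, Delta, 6), (Wes, 2, 27, 10, bio, Zephyr, 10), (Wes, 2, 27, 10, p3, Delta, 6), (Wes, 2, 27, 10, p3, Zephyr, 10), (Yan, 3, 23, 2, hr, Helix, 12)}
π_{pid, region, sid} gives {(23, hr, 2), (23, hr, 23), (23, hr, 38), (27, bio, 10), (27, p3, 10)} (2 duplicate(s) eliminated).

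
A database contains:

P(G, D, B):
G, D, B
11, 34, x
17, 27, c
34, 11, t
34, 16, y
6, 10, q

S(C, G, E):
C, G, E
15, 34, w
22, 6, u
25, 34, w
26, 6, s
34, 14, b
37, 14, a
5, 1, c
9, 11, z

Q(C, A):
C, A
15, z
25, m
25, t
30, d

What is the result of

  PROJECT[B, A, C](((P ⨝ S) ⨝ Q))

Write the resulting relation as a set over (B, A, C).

P ⋈ S (natural join on G): {(11, 34, x, 9, z), (34, 11, t, 15, w), (34, 11, t, 25, w), (34, 16, y, 15, w), (34, 16, y, 25, w), (6, 10, q, 22, u), (6, 10, q, 26, s)}
(P ⨝ S) ⋈ Q (natural join on C): {(34, 11, t, 15, w, z), (34, 11, t, 25, w, m), (34, 11, t, 25, w, t), (34, 16, y, 15, w, z), (34, 16, y, 25, w, m), (34, 16, y, 25, w, t)}
Keep only column(s) B, A, C: {(t, m, 25), (t, t, 25), (t, z, 15), (y, m, 25), (y, t, 25), (y, z, 15)}

{(t, m, 25), (t, t, 25), (t, z, 15), (y, m, 25), (y, t, 25), (y, z, 15)}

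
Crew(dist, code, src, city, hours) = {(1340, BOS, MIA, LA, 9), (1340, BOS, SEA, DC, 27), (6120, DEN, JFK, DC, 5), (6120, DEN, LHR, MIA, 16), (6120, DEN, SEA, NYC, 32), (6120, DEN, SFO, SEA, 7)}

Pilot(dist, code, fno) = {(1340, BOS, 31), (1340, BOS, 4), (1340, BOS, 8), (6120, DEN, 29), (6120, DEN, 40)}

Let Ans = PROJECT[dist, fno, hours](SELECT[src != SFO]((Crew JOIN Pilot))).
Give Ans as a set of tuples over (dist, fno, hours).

Crew ⋈ Pilot (natural join on dist, code): {(1340, BOS, MIA, LA, 9, 31), (1340, BOS, MIA, LA, 9, 4), (1340, BOS, MIA, LA, 9, 8), (1340, BOS, SEA, DC, 27, 31), (1340, BOS, SEA, DC, 27, 4), (1340, BOS, SEA, DC, 27, 8), (6120, DEN, JFK, DC, 5, 29), (6120, DEN, JFK, DC, 5, 40), (6120, DEN, LHR, MIA, 16, 29), (6120, DEN, LHR, MIA, 16, 40), (6120, DEN, SEA, NYC, 32, 29), (6120, DEN, SEA, NYC, 32, 40), (6120, DEN, SFO, SEA, 7, 29), (6120, DEN, SFO, SEA, 7, 40)}
Apply σ_{src != SFO}; surviving tuples: {(1340, BOS, MIA, LA, 9, 31), (1340, BOS, MIA, LA, 9, 4), (1340, BOS, MIA, LA, 9, 8), (1340, BOS, SEA, DC, 27, 31), (1340, BOS, SEA, DC, 27, 4), (1340, BOS, SEA, DC, 27, 8), (6120, DEN, JFK, DC, 5, 29), (6120, DEN, JFK, DC, 5, 40), (6120, DEN, LHR, MIA, 16, 29), (6120, DEN, LHR, MIA, 16, 40), (6120, DEN, SEA, NYC, 32, 29), (6120, DEN, SEA, NYC, 32, 40)}
Keep only column(s) dist, fno, hours: {(1340, 31, 27), (1340, 31, 9), (1340, 4, 27), (1340, 4, 9), (1340, 8, 27), (1340, 8, 9), (6120, 29, 16), (6120, 29, 32), (6120, 29, 5), (6120, 40, 16), (6120, 40, 32), (6120, 40, 5)}

{(1340, 31, 27), (1340, 31, 9), (1340, 4, 27), (1340, 4, 9), (1340, 8, 27), (1340, 8, 9), (6120, 29, 16), (6120, 29, 32), (6120, 29, 5), (6120, 40, 16), (6120, 40, 32), (6120, 40, 5)}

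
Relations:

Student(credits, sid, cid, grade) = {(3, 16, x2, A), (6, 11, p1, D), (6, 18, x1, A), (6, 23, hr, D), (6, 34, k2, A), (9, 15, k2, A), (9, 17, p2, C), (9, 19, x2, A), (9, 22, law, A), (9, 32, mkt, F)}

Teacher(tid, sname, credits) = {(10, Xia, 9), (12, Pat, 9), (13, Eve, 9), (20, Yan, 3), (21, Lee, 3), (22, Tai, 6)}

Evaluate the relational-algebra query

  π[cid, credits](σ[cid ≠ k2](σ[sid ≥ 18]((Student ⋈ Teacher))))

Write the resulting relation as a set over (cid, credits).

{(hr, 6), (law, 9), (mkt, 9), (x1, 6), (x2, 9)}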